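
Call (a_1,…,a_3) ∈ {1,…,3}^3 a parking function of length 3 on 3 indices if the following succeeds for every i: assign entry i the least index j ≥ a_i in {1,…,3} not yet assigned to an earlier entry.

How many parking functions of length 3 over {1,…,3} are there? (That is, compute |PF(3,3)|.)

|PF| = (4−3)·4^(3−1) = 1·16 = 16 [KW]
Example (1,3,2) → sorted (1,2,3): b_i ≤ i ∀i, a PF.

16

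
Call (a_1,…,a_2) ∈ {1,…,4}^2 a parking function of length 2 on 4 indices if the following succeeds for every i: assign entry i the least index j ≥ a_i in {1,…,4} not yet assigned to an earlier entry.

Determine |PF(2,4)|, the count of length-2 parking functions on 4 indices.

Count = (4−2+1)·(4+1)^(2−1) = 3×5 = 15 (Konheim–Weiss)
One tuple (1,2) → sorted (1,2): b_i ≤ 2+i ∀i, a PF.

15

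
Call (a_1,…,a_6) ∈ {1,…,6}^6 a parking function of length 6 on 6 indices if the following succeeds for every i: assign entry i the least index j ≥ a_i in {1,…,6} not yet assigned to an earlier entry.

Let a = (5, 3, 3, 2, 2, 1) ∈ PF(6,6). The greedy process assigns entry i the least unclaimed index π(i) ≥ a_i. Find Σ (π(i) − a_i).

Σπ = 21 ({1..6} each once); Σa = 5+3+3+2+2+1 = 16; disp = 21−16 = 5.

5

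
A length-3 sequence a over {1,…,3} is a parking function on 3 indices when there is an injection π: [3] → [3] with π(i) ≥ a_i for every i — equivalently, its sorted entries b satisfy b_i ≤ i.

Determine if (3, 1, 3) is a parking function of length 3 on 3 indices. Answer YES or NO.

Order a: b = (1, 3, 3).
  b_1=1 ≤ 1
  b_2=3 > 2
  fails at i=2 ⇒ NO

NO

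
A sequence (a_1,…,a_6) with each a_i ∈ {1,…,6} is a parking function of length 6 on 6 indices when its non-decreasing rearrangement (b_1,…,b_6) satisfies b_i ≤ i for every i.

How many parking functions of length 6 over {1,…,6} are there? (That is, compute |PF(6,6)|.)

16807

|PF(6,6)| = (7−6)·7^(6−1) = 1×16807 = 16807 [KW]
Example (6,2,3,5,1,4) → sorted (1,2,3,4,5,6): b_i ≤ i ∀i, a PF.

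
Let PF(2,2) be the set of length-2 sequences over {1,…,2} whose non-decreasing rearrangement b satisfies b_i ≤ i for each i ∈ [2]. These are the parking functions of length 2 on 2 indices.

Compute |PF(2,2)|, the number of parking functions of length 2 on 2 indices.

#PF = (2−2+1)·(2+1)^(2−1) = 1·3 = 3
One tuple (2,1) → sorted (1,2): b_i ≤ i ∀i, a PF.

3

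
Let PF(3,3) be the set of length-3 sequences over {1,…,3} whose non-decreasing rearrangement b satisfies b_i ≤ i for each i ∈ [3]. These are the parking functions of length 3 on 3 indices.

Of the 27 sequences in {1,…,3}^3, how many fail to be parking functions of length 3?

|PF| = (3−3+1)·(3+1)^(3−1) = 1·16 = 16 [KW]
E.g. (3,3,2) → sorted (2,3,3): b_1=2>1, not a PF.
Total 27; non-PF = 27−16 = 11

11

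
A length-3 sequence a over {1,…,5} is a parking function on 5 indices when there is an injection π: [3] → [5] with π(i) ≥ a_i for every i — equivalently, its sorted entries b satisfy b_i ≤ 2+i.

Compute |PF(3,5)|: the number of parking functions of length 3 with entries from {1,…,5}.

108

#PF = (5−3+1)·(5+1)^(3−1) = 3 · 36 = 108 (Konheim–Weiss)
Check (1,5,2) → sorted (1,2,5): b_i ≤ 2+i ∀i, a PF.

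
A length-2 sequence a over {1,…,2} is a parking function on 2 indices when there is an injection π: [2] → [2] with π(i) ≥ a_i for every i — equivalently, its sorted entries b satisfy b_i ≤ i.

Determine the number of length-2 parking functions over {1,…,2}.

3

|PF| = (2−2+1)·(2+1)^(2−1) = 1 · 3 = 3 (Pollak)
Check (1,2) → sorted (1,2): b_i ≤ i ∀i, a PF.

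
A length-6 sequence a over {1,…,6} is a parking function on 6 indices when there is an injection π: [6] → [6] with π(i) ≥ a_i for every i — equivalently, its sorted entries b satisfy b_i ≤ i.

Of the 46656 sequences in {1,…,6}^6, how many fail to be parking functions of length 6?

|PF(6,6)| = 1·7^5 = 1·16807 = 16807 (Pollak)
Check (4,4,3,3,6,4) → sorted (3,3,4,4,4,6): b_1=3>1, not a PF.
Total 46656; non-PF = 46656−16807 = 29849

29849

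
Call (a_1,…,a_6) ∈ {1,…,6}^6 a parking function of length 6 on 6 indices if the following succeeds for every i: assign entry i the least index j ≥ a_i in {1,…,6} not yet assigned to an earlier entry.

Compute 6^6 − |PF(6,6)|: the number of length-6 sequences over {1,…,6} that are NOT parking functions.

29849

Count = (6+1−6)·(6+1)^{6−1} = 1·16807 = 16807 (Konheim–Weiss)
Example (4,4,5,6,3,6) → sorted (3,4,4,5,6,6): b_1=3>1, not a PF.
6^6 − 16807 = 46656 − 16807 = 29849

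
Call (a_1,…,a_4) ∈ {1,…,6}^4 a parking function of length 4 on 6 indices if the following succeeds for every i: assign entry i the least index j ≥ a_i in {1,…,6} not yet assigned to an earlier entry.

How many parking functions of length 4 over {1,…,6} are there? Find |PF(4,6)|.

|PF| = (6−4+1)·(6+1)^(4−1) = 3×343 = 1029
E.g. (6,2,2,4) → sorted (2,2,4,6): b_i ≤ 2+i ∀i, a PF.

1029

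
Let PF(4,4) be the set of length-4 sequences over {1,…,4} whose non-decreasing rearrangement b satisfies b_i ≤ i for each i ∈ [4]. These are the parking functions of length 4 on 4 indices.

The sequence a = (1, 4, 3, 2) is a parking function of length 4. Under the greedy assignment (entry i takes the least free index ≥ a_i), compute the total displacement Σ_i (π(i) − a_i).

Σπ = 10 ({1..4} each once); Σa = 1+4+3+2 = 10; disp = 10−10 = 0.

0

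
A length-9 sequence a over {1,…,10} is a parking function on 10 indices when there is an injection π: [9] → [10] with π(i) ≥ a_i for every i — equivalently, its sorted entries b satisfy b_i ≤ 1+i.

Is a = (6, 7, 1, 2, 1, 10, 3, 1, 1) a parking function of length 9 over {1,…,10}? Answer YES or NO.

Sorted: b = (1, 1, 1, 1, 2, 3, 6, 7, 10).
  b_1=1 ≤ 2
  b_2=1 ≤ 3
  b_3=1 ≤ 4
  b_4=1 ≤ 5
  b_5=2 ≤ 6
  b_6=3 ≤ 7
  b_7=6 ≤ 8
  b_8=7 ≤ 9
  b_9=10 ≤ 10
All bounds hold ⇒ YES

YES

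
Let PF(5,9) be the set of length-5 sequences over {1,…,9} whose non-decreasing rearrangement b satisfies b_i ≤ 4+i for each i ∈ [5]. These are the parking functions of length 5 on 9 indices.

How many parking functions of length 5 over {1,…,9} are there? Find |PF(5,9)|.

|PF(5,9)| = (9+1−5)·(9+1)^{5−1} = 5×10000 = 50000 (Pollak)
Example (3,6,2,2,1) → sorted (1,2,2,3,6): b_i ≤ 4+i ∀i, a PF.

50000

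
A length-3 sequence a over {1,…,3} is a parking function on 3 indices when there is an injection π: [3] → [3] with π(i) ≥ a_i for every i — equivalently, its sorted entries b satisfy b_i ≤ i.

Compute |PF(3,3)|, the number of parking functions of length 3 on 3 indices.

16

#PF = 1·4^2 = 1 · 16 = 16
Check (1,2,2) → sorted (1,2,2): b_i ≤ i ∀i, a PF.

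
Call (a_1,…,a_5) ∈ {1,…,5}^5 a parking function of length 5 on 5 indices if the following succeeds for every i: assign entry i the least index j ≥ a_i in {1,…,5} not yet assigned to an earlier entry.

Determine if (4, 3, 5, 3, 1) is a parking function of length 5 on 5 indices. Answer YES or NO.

Rearranged: b = (1, 3, 3, 4, 5).
  b_1=1 ≤ 1
  b_2=3 > 2
  fails at i=2 ⇒ NO

NO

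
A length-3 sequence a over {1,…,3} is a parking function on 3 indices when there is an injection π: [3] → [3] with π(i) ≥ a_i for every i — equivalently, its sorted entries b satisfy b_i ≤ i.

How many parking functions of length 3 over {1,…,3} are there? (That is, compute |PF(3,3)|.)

16

#PF = (3−3+1)·(3+1)^(3−1) = 1×16 = 16
One tuple (2,2,1) → sorted (1,2,2): b_i ≤ i ∀i, a PF.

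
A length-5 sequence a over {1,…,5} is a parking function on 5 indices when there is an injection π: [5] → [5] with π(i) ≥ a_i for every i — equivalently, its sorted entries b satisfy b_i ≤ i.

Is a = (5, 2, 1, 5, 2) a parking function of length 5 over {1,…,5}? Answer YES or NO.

Sorted: b = (1, 2, 2, 5, 5).
  b_1=1 ≤ 1
  b_2=2 ≤ 2
  b_3=2 ≤ 3
  b_4=5 > 4
  fails at i=4 ⇒ NO

NO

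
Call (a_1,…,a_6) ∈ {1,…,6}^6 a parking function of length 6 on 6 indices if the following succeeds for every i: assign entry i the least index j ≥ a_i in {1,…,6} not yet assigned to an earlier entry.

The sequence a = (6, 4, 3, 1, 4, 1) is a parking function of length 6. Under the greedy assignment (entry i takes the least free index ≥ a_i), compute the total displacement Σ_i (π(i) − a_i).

2

Σπ = 21 ({1..6} each once); Σa = 6+4+3+1+4+1 = 19; disp = 21−19 = 2.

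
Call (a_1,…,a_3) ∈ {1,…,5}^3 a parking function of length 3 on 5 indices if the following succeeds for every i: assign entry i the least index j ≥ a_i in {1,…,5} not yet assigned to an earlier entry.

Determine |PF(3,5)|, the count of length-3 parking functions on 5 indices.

108

|PF| = (5+1−3)·(5+1)^{3−1} = 3 · 36 = 108
Example (2,1,2) → sorted (1,2,2): b_i ≤ 2+i ∀i, a PF.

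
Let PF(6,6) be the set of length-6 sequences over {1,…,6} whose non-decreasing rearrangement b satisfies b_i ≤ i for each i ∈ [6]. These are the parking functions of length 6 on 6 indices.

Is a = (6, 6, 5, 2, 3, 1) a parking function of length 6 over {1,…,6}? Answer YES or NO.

NO

Sorted: b = (1, 2, 3, 5, 6, 6).
  b_1=1 ≤ 1
  b_2=2 ≤ 2
  b_3=3 ≤ 3
  b_4=5 > 4
  fails at i=4 ⇒ NO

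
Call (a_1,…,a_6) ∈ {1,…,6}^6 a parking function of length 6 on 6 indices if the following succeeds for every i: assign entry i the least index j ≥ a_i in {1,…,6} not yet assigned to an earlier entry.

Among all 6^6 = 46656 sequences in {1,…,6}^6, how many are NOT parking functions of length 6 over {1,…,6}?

|PF| = 1·7^5 = 1×16807 = 16807 (Konheim–Weiss)
Check (3,3,6,5,4,6) → sorted (3,3,4,5,6,6): b_1=3>1, not a PF.
So 46656 − 16807 = 29849 fail.

29849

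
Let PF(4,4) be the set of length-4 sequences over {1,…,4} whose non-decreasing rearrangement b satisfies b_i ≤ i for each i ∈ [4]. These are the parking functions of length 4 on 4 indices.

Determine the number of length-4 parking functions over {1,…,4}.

125

|PF(4,4)| = (5−4)·5^(4−1) = 1×125 = 125 [KW]
One tuple (3,1,2,3) → sorted (1,2,3,3): b_i ≤ i ∀i, a PF.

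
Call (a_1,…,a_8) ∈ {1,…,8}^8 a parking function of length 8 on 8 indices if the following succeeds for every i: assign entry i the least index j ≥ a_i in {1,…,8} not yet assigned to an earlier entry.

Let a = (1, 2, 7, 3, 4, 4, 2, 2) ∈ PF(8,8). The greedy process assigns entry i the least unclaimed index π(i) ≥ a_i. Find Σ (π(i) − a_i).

Σπ = 36 ({1..8} each once); Σa = 1+2+7+3+4+4+2+2 = 25; disp = 36−25 = 11.

11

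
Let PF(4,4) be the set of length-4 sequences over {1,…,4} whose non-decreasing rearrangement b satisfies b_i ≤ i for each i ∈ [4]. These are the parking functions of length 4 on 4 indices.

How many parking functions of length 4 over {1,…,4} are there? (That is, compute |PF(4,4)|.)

#PF = 1·5^3 = 1·125 = 125
Example (3,4,1,1) → sorted (1,1,3,4): b_i ≤ i ∀i, a PF.

125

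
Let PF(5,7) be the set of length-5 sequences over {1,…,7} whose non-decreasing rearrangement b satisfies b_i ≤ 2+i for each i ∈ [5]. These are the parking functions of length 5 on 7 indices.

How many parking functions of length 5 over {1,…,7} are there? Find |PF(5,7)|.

12288

Count = (7+1−5)·(7+1)^{5−1} = 3×4096 = 12288 (Konheim–Weiss)
Check (6,1,4,4,4) → sorted (1,4,4,4,6): b_i ≤ 2+i ∀i, a PF.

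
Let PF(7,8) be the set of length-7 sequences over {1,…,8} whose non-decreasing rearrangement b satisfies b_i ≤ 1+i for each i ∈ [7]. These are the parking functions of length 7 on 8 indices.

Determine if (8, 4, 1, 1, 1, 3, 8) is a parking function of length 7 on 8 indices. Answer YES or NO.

Order a: b = (1, 1, 1, 3, 4, 8, 8).
  b_1=1 ≤ 2
  b_2=1 ≤ 3
  b_3=1 ≤ 4
  b_4=3 ≤ 5
  b_5=4 ≤ 6
  b_6=8 > 7
  fails at i=6 ⇒ NO

NO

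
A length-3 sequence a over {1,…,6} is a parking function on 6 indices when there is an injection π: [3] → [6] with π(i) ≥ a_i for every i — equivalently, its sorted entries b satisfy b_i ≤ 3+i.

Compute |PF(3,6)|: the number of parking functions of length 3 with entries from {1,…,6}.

196

|PF(3,6)| = (6+1−3)·(6+1)^{3−1} = 4 · 49 = 196 (Pollak)
One tuple (5,1,5) → sorted (1,5,5): b_i ≤ 3+i ∀i, a PF.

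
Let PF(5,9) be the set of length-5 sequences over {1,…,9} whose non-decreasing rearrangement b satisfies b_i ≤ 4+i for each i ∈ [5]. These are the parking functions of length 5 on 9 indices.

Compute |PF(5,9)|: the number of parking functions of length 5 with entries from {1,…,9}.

50000

#PF = (9−5+1)·(9+1)^(5−1) = 5×10000 = 50000
One tuple (2,5,2,3,4) → sorted (2,2,3,4,5): b_i ≤ 4+i ∀i, a PF.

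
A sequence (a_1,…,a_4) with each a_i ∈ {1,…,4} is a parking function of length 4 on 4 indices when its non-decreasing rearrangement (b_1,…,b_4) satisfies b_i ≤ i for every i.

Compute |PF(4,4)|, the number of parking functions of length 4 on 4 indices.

#PF = 1·5^3 = 1×125 = 125 (Pollak)
Example (1,2,3,3) → sorted (1,2,3,3): b_i ≤ i ∀i, a PF.

125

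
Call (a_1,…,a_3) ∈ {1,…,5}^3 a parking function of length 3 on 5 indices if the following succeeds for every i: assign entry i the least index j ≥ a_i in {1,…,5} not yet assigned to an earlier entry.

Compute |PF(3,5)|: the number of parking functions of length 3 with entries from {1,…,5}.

Count = (5−3+1)·(5+1)^(3−1) = 3×36 = 108 [KW]
Example (3,3,4) → sorted (3,3,4): b_i ≤ 2+i ∀i, a PF.

108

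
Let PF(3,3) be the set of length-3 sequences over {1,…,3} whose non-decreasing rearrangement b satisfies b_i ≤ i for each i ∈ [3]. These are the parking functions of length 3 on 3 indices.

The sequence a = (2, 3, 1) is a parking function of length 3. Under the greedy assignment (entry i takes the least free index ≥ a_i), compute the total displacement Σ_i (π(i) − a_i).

0

Σπ = 3·4/2 = 6 (π permutes [3]); Σa = 2+3+1 = 6; disp = 6−6 = 0.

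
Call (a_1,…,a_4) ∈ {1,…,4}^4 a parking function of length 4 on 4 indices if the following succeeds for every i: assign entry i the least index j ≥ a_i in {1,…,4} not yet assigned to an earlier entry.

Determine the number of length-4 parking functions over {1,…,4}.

125

|PF(4,4)| = (4+1−4)·(4+1)^{4−1} = 1×125 = 125 (Pollak)
E.g. (3,3,1,2) → sorted (1,2,3,3): b_i ≤ i ∀i, a PF.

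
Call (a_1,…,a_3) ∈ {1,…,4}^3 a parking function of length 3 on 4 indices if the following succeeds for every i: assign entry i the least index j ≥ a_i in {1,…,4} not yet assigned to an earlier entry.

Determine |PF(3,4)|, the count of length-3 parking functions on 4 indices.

50

|PF(3,4)| = (4−3+1)·(4+1)^(3−1) = 2 · 25 = 50 (Konheim–Weiss)
Example (1,1,3) → sorted (1,1,3): b_i ≤ 1+i ∀i, a PF.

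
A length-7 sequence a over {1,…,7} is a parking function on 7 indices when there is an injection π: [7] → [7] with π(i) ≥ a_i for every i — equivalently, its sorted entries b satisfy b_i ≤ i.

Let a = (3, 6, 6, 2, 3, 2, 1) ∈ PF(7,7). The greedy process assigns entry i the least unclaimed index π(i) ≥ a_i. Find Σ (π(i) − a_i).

Σπ = 28 ({1..7} each once); Σa = 3+6+6+2+3+2+1 = 23; disp = 28−23 = 5.

5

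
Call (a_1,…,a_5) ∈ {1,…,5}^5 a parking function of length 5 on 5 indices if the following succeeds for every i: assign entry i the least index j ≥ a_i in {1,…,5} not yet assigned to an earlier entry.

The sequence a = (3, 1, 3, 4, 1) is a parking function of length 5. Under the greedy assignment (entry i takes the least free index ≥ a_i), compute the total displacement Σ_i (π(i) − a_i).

3

Σπ = 15 ({1..5} each once); Σa = 3+1+3+4+1 = 12; disp = 15−12 = 3.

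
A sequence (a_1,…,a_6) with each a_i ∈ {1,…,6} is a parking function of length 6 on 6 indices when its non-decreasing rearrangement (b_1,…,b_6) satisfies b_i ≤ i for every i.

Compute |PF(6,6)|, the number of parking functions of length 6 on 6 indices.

#PF = (6−6+1)·(6+1)^(6−1) = 1 · 16807 = 16807
Example (2,4,1,5,2,1) → sorted (1,1,2,2,4,5): b_i ≤ i ∀i, a PF.

16807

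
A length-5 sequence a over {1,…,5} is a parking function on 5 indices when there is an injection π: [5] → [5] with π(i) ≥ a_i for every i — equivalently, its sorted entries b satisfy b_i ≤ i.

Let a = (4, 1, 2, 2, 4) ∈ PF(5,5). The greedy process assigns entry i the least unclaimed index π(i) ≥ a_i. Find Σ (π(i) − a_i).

Σπ = 15 ({1..5} each once); Σa = 4+1+2+2+4 = 13; disp = 15−13 = 2.

2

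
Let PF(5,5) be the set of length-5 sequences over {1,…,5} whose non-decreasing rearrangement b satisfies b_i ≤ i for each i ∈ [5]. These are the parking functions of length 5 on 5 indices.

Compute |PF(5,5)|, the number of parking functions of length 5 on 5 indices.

|PF(5,5)| = (5+1−5)·(5+1)^{5−1} = 1·1296 = 1296 (Pollak)
Check (4,1,1,1,4) → sorted (1,1,1,4,4): b_i ≤ i ∀i, a PF.

1296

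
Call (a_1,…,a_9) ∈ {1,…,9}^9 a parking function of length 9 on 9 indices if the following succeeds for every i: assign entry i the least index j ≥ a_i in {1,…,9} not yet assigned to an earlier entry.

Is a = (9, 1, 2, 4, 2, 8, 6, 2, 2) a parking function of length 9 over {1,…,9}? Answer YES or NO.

Order a: b = (1, 2, 2, 2, 2, 4, 6, 8, 9).
  b_1=1 ≤ 1
  b_2=2 ≤ 2
  b_3=2 ≤ 3
  b_4=2 ≤ 4
  b_5=2 ≤ 5
  b_6=4 ≤ 6
  b_7=6 ≤ 7
  b_8=8 ≤ 8
  b_9=9 ≤ 9
All bounds hold ⇒ YES

YES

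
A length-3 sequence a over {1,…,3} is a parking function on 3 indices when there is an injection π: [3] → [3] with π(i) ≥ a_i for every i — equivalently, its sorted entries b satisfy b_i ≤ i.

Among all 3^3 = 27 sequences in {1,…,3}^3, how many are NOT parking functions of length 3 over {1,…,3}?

11

Count = 1·4^2 = 1×16 = 16
Check (3,3,3) → sorted (3,3,3): b_1=3>1, not a PF.
Total 27; non-PF = 27−16 = 11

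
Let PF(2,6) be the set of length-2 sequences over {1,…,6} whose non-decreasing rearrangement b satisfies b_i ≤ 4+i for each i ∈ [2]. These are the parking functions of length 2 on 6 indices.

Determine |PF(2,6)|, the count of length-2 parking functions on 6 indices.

35

#PF = 5·7^1 = 5 · 7 = 35 [KW]
E.g. (5,5) → sorted (5,5): b_i ≤ 4+i ∀i, a PF.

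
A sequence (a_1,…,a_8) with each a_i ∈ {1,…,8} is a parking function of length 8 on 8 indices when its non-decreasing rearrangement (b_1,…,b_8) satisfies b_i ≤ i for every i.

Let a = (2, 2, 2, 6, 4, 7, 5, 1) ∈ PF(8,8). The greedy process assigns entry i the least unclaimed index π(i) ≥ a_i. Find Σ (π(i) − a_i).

7

Σπ = 8·9/2 = 36 (π permutes [8]); Σa = 2+2+2+6+4+7+5+1 = 29; disp = 36−29 = 7.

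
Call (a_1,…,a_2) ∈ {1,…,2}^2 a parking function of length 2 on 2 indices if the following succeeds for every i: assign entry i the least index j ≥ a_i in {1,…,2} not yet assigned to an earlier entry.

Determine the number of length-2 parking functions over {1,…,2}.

|PF| = 1·3^1 = 1·3 = 3 [KW]
Check (2,1) → sorted (1,2): b_i ≤ i ∀i, a PF.

3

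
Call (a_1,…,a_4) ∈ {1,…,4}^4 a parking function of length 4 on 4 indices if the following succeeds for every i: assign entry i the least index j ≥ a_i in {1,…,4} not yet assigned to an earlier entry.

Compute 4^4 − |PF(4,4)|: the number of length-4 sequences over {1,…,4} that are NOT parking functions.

131

|PF| = (4+1−4)·(4+1)^{4−1} = 1×125 = 125 (Pollak)
E.g. (4,4,4,4) → sorted (4,4,4,4): b_1=4>1, not a PF.
4^4 − 125 = 256 − 125 = 131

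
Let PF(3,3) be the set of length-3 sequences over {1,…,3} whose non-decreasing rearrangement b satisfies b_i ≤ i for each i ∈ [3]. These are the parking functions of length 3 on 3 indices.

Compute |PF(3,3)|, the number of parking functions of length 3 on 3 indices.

16

Count = (3+1−3)·(3+1)^{3−1} = 1×16 = 16
Example (3,1,1) → sorted (1,1,3): b_i ≤ i ∀i, a PF.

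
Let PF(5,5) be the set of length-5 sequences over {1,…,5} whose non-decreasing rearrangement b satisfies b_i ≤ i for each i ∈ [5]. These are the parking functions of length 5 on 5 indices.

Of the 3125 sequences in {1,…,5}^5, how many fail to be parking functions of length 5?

1829

#PF = (6−5)·6^(5−1) = 1 · 1296 = 1296 [KW]
One tuple (5,3,4,5,5) → sorted (3,4,5,5,5): b_1=3>1, not a PF.
So 3125 − 1296 = 1829 fail.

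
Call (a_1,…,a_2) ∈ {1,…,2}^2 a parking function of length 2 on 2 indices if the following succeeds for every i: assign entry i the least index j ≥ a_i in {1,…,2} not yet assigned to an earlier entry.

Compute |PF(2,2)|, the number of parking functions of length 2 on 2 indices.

Count = (2+1−2)·(2+1)^{2−1} = 1 · 3 = 3 (Pollak)
Check (2,1) → sorted (1,2): b_i ≤ i ∀i, a PF.

3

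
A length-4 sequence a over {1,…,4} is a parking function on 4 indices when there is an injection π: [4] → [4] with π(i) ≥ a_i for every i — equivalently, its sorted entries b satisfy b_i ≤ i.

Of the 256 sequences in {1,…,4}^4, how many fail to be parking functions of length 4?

#PF = (4−4+1)·(4+1)^(4−1) = 1×125 = 125 (Pollak)
Example (2,3,4,4) → sorted (2,3,4,4): b_1=2>1, not a PF.
So 256 − 125 = 131 fail.

131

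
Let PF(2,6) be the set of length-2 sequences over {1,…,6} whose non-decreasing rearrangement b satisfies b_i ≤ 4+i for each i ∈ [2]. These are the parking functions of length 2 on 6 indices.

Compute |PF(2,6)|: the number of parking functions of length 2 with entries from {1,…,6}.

35

Count = 5·7^1 = 5·7 = 35 (Konheim–Weiss)
One tuple (4,1) → sorted (1,4): b_i ≤ 4+i ∀i, a PF.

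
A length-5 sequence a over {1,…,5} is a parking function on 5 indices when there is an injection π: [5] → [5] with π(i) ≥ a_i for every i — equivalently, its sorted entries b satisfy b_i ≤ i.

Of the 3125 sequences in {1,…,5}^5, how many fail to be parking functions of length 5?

1829

#PF = (5+1−5)·(5+1)^{5−1} = 1 · 1296 = 1296 [KW]
Example (5,5,1,5,1) → sorted (1,1,5,5,5): b_3=5>3, not a PF.
5^5 − 1296 = 3125 − 1296 = 1829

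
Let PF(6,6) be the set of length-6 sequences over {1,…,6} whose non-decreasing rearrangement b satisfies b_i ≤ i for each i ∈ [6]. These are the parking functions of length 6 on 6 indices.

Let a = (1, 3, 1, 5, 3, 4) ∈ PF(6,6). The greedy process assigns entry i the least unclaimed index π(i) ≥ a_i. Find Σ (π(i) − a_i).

Σπ = 6·7/2 = 21 (π permutes [6]); Σa = 1+3+1+5+3+4 = 17; disp = 21−17 = 4.

4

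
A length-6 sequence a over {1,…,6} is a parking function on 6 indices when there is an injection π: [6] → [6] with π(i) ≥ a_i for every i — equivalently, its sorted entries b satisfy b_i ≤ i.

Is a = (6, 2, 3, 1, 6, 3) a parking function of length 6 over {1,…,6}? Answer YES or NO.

Order a: b = (1, 2, 3, 3, 6, 6).
  b_1=1 ≤ 1
  b_2=2 ≤ 2
  b_3=3 ≤ 3
  b_4=3 ≤ 4
  b_5=6 > 5
  fails at i=5 ⇒ NO

NO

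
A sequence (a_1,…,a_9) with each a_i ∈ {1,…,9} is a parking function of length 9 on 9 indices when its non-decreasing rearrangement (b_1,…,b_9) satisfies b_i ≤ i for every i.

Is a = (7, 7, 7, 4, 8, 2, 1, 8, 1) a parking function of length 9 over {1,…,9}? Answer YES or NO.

Order a: b = (1, 1, 2, 4, 7, 7, 7, 8, 8).
  b_1=1 ≤ 1
  b_2=1 ≤ 2
  b_3=2 ≤ 3
  b_4=4 ≤ 4
  b_5=7 > 5
  fails at i=5 ⇒ NO

NO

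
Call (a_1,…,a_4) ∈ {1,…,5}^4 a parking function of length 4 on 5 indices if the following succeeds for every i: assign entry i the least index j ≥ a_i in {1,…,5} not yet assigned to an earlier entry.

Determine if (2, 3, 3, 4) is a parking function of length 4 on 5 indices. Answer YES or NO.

YES

Order a: b = (2, 3, 3, 4).
  b_1=2 ≤ 2
  b_2=3 ≤ 3
  b_3=3 ≤ 4
  b_4=4 ≤ 5
All bounds hold ⇒ YES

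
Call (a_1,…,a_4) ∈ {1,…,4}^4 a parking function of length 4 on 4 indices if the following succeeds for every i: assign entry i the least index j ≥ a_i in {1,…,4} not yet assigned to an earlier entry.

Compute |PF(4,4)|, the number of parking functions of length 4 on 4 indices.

Count = 1·5^3 = 1 · 125 = 125
Check (1,3,4,1) → sorted (1,1,3,4): b_i ≤ i ∀i, a PF.

125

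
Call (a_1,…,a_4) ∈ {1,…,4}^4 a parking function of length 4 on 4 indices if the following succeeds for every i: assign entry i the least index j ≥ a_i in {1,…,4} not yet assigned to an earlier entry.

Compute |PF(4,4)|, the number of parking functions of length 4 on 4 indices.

125

|PF(4,4)| = (4+1−4)·(4+1)^{4−1} = 1 · 125 = 125
Example (3,1,1,4) → sorted (1,1,3,4): b_i ≤ i ∀i, a PF.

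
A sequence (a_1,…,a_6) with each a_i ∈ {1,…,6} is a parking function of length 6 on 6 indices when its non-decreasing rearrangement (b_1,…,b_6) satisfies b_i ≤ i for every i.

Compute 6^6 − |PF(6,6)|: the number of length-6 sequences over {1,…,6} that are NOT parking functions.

29849

Count = (6+1−6)·(6+1)^{6−1} = 1×16807 = 16807 [KW]
E.g. (3,6,5,1,5,4) → sorted (1,3,4,5,5,6): b_2=3>2, not a PF.
So 46656 − 16807 = 29849 fail.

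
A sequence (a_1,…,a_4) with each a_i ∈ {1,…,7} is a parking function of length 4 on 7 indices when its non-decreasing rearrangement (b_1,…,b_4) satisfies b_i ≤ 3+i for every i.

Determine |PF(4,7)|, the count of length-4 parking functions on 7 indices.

2048

|PF| = 4·8^3 = 4 · 512 = 2048 (Konheim–Weiss)
Example (6,1,7,1) → sorted (1,1,6,7): b_i ≤ 3+i ∀i, a PF.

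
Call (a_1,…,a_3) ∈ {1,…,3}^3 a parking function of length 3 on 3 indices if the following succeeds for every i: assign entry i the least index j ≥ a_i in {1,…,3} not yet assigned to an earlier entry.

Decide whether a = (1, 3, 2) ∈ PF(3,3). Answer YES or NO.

Sorted: b = (1, 2, 3).
  b_1=1 ≤ 1
  b_2=2 ≤ 2
  b_3=3 ≤ 3
All bounds hold ⇒ YES

YES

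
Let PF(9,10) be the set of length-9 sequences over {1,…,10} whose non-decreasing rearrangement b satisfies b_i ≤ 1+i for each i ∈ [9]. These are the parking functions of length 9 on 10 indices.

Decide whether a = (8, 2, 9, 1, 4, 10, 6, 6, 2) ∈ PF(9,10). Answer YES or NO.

YES

Sorted: b = (1, 2, 2, 4, 6, 6, 8, 9, 10).
  b_1=1 ≤ 2
  b_2=2 ≤ 3
  b_3=2 ≤ 4
  b_4=4 ≤ 5
  b_5=6 ≤ 6
  b_6=6 ≤ 7
  b_7=8 ≤ 8
  b_8=9 ≤ 9
  b_9=10 ≤ 10
All bounds hold ⇒ YES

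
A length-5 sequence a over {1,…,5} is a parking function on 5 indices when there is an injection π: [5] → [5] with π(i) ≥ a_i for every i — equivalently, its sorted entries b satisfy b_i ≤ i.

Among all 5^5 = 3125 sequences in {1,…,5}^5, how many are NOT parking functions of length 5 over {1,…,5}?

#PF = (5−5+1)·(5+1)^(5−1) = 1·1296 = 1296
E.g. (2,2,3,4,4) → sorted (2,2,3,4,4): b_1=2>1, not a PF.
5^5 − 1296 = 3125 − 1296 = 1829

1829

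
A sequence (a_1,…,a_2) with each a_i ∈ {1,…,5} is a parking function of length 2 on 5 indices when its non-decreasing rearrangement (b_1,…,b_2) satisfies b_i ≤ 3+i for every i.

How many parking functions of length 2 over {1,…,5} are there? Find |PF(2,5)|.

24

|PF(2,5)| = (5−2+1)·(5+1)^(2−1) = 4·6 = 24 (Konheim–Weiss)
Check (2,1) → sorted (1,2): b_i ≤ 3+i ∀i, a PF.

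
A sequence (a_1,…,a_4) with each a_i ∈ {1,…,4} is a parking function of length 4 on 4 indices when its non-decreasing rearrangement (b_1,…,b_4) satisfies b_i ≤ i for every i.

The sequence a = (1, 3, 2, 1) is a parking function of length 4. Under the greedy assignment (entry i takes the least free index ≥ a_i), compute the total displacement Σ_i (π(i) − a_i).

Σπ = 4·5/2 = 10 (π permutes [4]); Σa = 1+3+2+1 = 7; disp = 10−7 = 3.

3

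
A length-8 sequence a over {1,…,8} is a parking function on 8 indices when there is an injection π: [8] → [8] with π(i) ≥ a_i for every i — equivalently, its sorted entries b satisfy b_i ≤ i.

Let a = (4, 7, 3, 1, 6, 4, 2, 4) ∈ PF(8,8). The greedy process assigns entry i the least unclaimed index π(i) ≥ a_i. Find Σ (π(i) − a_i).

5

Σπ(i) = 1+…+8 = 36; Σa = 4+7+3+1+6+4+2+4 = 31; disp = 36−31 = 5.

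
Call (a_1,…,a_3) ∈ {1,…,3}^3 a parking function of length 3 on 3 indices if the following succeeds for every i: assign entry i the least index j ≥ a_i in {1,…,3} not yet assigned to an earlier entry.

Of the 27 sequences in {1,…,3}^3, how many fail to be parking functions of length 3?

11

#PF = 1·4^2 = 1 · 16 = 16 [KW]
One tuple (2,2,2) → sorted (2,2,2): b_1=2>1, not a PF.
3^3 − 16 = 27 − 16 = 11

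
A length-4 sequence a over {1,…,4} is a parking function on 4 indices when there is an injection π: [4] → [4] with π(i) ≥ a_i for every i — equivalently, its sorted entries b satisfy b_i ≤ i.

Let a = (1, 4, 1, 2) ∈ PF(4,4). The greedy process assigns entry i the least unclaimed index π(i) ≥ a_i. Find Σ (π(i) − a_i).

2

Σπ = 10 ({1..4} each once); Σa = 1+4+1+2 = 8; disp = 10−8 = 2.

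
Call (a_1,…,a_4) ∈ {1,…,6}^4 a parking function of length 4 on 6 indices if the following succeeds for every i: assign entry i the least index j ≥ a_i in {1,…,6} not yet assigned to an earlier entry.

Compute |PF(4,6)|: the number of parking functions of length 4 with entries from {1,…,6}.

1029

Count = 3·7^3 = 3×343 = 1029 (Pollak)
Check (1,2,1,6) → sorted (1,1,2,6): b_i ≤ 2+i ∀i, a PF.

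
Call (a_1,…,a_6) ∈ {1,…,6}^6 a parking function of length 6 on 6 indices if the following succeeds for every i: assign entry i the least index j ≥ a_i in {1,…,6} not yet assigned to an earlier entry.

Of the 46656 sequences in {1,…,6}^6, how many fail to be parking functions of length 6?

|PF(6,6)| = (7−6)·7^(6−1) = 1·16807 = 16807
Check (6,6,3,2,5,6) → sorted (2,3,5,6,6,6): b_1=2>1, not a PF.
So 46656 − 16807 = 29849 fail.

29849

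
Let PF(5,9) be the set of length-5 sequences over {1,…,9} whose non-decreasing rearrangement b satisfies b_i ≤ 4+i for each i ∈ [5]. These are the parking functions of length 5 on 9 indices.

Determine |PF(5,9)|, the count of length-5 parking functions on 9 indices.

50000

#PF = (9+1−5)·(9+1)^{5−1} = 5 · 10000 = 50000
E.g. (9,1,3,7,3) → sorted (1,3,3,7,9): b_i ≤ 4+i ∀i, a PF.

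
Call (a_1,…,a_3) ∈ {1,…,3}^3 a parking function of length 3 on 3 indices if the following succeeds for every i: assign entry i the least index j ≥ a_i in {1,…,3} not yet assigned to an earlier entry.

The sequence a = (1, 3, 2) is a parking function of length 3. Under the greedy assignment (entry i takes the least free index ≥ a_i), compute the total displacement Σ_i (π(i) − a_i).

Σπ(i) = 1+…+3 = 6; Σa = 1+3+2 = 6; disp = 6−6 = 0.

0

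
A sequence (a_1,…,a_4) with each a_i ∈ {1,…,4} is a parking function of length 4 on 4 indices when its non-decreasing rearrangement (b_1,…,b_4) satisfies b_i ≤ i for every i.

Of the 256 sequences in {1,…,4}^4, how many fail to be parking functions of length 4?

131

Count = (4+1−4)·(4+1)^{4−1} = 1×125 = 125 (Konheim–Weiss)
One tuple (1,1,4,4) → sorted (1,1,4,4): b_3=4>3, not a PF.
Total 256; non-PF = 256−125 = 131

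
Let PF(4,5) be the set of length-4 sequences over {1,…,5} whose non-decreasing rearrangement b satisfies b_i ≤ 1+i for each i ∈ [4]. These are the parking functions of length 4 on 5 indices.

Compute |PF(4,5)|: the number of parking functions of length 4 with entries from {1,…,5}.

Count = (6−4)·6^(4−1) = 2 · 216 = 432 (Konheim–Weiss)
E.g. (1,5,4,2) → sorted (1,2,4,5): b_i ≤ 1+i ∀i, a PF.

432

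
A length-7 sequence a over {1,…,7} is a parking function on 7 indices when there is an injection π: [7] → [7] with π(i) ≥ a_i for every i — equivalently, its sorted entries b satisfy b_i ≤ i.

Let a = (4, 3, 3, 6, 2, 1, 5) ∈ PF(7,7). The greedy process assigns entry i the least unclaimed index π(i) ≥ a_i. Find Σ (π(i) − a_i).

4

Σπ(i) = 1+…+7 = 28; Σa = 4+3+3+6+2+1+5 = 24; disp = 28−24 = 4.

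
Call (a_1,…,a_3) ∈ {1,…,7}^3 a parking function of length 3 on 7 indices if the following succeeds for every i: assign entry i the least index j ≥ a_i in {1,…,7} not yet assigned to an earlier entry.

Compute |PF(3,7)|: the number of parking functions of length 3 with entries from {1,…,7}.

320

|PF(3,7)| = (8−3)·8^(3−1) = 5 · 64 = 320
One tuple (2,2,7) → sorted (2,2,7): b_i ≤ 4+i ∀i, a PF.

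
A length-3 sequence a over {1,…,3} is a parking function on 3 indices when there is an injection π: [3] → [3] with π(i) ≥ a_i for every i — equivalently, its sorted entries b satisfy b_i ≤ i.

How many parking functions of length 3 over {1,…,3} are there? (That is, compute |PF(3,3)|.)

|PF(3,3)| = (4−3)·4^(3−1) = 1×16 = 16 (Pollak)
Check (1,1,2) → sorted (1,1,2): b_i ≤ i ∀i, a PF.

16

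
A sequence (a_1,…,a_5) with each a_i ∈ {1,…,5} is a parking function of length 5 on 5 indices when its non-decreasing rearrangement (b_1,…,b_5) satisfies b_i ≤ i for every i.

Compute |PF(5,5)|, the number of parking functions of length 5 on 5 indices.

1296

Count = (5−5+1)·(5+1)^(5−1) = 1·1296 = 1296 (Konheim–Weiss)
One tuple (1,2,4,3,1) → sorted (1,1,2,3,4): b_i ≤ i ∀i, a PF.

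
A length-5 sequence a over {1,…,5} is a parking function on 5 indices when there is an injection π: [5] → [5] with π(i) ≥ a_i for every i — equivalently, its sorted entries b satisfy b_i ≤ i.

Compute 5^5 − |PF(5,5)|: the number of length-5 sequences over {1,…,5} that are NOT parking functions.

1829

Count = (6−5)·6^(5−1) = 1 · 1296 = 1296 (Pollak)
E.g. (5,5,4,5,2) → sorted (2,4,5,5,5): b_1=2>1, not a PF.
Total 3125; non-PF = 3125−1296 = 1829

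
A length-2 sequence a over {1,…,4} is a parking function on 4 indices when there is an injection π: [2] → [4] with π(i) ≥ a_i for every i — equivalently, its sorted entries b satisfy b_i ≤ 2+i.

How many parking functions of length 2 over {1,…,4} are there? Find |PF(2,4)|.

#PF = (4−2+1)·(4+1)^(2−1) = 3·5 = 15 [KW]
Example (4,2) → sorted (2,4): b_i ≤ 2+i ∀i, a PF.

15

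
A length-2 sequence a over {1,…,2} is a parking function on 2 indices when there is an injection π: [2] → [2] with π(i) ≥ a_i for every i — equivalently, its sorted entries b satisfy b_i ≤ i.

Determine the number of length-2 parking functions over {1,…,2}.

3

|PF| = (2+1−2)·(2+1)^{2−1} = 1·3 = 3 [KW]
Example (2,1) → sorted (1,2): b_i ≤ i ∀i, a PF.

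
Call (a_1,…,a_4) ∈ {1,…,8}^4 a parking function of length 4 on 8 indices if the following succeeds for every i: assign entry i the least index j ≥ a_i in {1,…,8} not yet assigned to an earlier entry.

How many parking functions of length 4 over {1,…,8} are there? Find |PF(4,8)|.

3645

|PF(4,8)| = (8+1−4)·(8+1)^{4−1} = 5×729 = 3645 (Pollak)
One tuple (2,1,2,4) → sorted (1,2,2,4): b_i ≤ 4+i ∀i, a PF.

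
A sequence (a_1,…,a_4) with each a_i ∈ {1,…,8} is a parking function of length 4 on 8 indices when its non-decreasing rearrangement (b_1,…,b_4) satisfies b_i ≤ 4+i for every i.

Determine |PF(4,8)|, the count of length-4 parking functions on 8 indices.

3645

#PF = (8+1−4)·(8+1)^{4−1} = 5 · 729 = 3645
Check (7,1,6,4) → sorted (1,4,6,7): b_i ≤ 4+i ∀i, a PF.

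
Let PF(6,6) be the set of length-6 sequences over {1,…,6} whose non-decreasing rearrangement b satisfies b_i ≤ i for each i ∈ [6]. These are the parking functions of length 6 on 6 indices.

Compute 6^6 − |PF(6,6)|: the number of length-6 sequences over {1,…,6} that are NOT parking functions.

|PF(6,6)| = (6−6+1)·(6+1)^(6−1) = 1·16807 = 16807 (Konheim–Weiss)
One tuple (4,6,6,5,5,6) → sorted (4,5,5,6,6,6): b_1=4>1, not a PF.
6^6 − 16807 = 46656 − 16807 = 29849

29849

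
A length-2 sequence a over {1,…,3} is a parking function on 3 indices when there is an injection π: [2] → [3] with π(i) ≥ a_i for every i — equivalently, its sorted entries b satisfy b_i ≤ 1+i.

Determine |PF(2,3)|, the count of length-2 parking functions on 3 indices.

8

|PF(2,3)| = (3−2+1)·(3+1)^(2−1) = 2 · 4 = 8
Check (3,1) → sorted (1,3): b_i ≤ 1+i ∀i, a PF.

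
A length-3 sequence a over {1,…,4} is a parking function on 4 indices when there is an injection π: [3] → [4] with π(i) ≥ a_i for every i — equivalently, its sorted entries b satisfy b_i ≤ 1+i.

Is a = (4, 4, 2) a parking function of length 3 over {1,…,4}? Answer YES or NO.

Sorted: b = (2, 4, 4).
  b_1=2 ≤ 2
  b_2=4 > 3
  fails at i=2 ⇒ NO

NO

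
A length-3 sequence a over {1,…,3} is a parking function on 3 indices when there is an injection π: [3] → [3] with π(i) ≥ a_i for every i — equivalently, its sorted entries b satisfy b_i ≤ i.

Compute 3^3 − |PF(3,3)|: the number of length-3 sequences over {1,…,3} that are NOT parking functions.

11

#PF = (3−3+1)·(3+1)^(3−1) = 1×16 = 16 (Pollak)
One tuple (3,1,3) → sorted (1,3,3): b_2=3>2, not a PF.
Total 27; non-PF = 27−16 = 11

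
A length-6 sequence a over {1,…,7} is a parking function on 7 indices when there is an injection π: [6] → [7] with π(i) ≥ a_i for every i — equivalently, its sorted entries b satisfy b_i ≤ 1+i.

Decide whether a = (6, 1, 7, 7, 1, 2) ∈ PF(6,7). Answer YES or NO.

NO

Order a: b = (1, 1, 2, 6, 7, 7).
  b_1=1 ≤ 2
  b_2=1 ≤ 3
  b_3=2 ≤ 4
  b_4=6 > 5
  fails at i=4 ⇒ NO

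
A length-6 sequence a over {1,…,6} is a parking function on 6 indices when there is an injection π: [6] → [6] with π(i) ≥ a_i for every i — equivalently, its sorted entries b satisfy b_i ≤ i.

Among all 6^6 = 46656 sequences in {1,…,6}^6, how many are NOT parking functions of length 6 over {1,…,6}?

29849

|PF| = 1·7^5 = 1 · 16807 = 16807
E.g. (6,2,5,3,2,6) → sorted (2,2,3,5,6,6): b_1=2>1, not a PF.
Total 46656; non-PF = 46656−16807 = 29849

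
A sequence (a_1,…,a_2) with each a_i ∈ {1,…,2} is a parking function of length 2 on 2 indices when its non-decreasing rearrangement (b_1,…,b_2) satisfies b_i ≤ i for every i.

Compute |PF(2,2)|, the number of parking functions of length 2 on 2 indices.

3

Count = (2−2+1)·(2+1)^(2−1) = 1·3 = 3 [KW]
Example (1,2) → sorted (1,2): b_i ≤ i ∀i, a PF.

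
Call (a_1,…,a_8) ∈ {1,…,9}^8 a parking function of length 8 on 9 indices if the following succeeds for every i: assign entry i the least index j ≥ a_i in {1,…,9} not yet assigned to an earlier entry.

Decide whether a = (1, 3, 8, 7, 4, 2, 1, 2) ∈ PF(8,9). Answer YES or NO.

YES

Order a: b = (1, 1, 2, 2, 3, 4, 7, 8).
  b_1=1 ≤ 2
  b_2=1 ≤ 3
  b_3=2 ≤ 4
  b_4=2 ≤ 5
  b_5=3 ≤ 6
  b_6=4 ≤ 7
  b_7=7 ≤ 8
  b_8=8 ≤ 9
All bounds hold ⇒ YES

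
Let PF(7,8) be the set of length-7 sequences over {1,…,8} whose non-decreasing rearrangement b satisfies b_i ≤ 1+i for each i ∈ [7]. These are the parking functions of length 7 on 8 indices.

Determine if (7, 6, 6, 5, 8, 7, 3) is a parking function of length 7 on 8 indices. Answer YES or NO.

NO

Order a: b = (3, 5, 6, 6, 7, 7, 8).
  b_1=3 > 2
  fails at i=1 ⇒ NO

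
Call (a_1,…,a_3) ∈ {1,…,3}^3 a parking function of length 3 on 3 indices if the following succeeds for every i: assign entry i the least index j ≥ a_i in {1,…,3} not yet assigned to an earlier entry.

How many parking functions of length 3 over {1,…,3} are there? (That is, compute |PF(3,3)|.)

16

|PF| = (3+1−3)·(3+1)^{3−1} = 1×16 = 16 [KW]
Example (1,1,2) → sorted (1,1,2): b_i ≤ i ∀i, a PF.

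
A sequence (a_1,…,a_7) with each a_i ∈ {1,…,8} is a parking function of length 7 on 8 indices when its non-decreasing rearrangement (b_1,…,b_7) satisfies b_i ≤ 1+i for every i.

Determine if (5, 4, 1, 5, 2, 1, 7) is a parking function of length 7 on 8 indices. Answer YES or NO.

YES

Rearranged: b = (1, 1, 2, 4, 5, 5, 7).
  b_1=1 ≤ 2
  b_2=1 ≤ 3
  b_3=2 ≤ 4
  b_4=4 ≤ 5
  b_5=5 ≤ 6
  b_6=5 ≤ 7
  b_7=7 ≤ 8
All bounds hold ⇒ YES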